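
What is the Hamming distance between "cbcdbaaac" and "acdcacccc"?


Comparing "cbcdbaaac" and "acdcacccc" position by position:
  Position 0: 'c' vs 'a' => differ
  Position 1: 'b' vs 'c' => differ
  Position 2: 'c' vs 'd' => differ
  Position 3: 'd' vs 'c' => differ
  Position 4: 'b' vs 'a' => differ
  Position 5: 'a' vs 'c' => differ
  Position 6: 'a' vs 'c' => differ
  Position 7: 'a' vs 'c' => differ
  Position 8: 'c' vs 'c' => same
Total differences (Hamming distance): 8

8


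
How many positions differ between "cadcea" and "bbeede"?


Comparing "cadcea" and "bbeede" position by position:
  Position 0: 'c' vs 'b' => DIFFER
  Position 1: 'a' vs 'b' => DIFFER
  Position 2: 'd' vs 'e' => DIFFER
  Position 3: 'c' vs 'e' => DIFFER
  Position 4: 'e' vs 'd' => DIFFER
  Position 5: 'a' vs 'e' => DIFFER
Positions that differ: 6

6


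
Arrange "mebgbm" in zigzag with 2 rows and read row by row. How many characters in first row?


Zigzag "mebgbm" into 2 rows:
Placing characters:
  'm' => row 0
  'e' => row 1
  'b' => row 0
  'g' => row 1
  'b' => row 0
  'm' => row 1
Rows:
  Row 0: "mbb"
  Row 1: "egm"
First row length: 3

3


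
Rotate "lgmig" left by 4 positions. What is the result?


Input: "lgmig", rotate left by 4
First 4 characters: "lgmi"
Remaining characters: "g"
Concatenate remaining + first: "g" + "lgmi" = "glgmi"

glgmi


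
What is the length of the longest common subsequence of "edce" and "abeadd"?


LCS of "edce" and "abeadd"
DP table:
           a    b    e    a    d    d
      0    0    0    0    0    0    0
  e   0    0    0    1    1    1    1
  d   0    0    0    1    1    2    2
  c   0    0    0    1    1    2    2
  e   0    0    0    1    1    2    2
LCS length = dp[4][6] = 2

2


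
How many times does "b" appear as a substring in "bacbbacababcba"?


Searching for "b" in "bacbbacababcba"
Scanning each position:
  Position 0: "b" => MATCH
  Position 1: "a" => no
  Position 2: "c" => no
  Position 3: "b" => MATCH
  Position 4: "b" => MATCH
  Position 5: "a" => no
  Position 6: "c" => no
  Position 7: "a" => no
  Position 8: "b" => MATCH
  Position 9: "a" => no
  Position 10: "b" => MATCH
  Position 11: "c" => no
  Position 12: "b" => MATCH
  Position 13: "a" => no
Total occurrences: 6

6


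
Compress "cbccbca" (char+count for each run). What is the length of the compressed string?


Input: cbccbca
Runs:
  'c' x 1 => "c1"
  'b' x 1 => "b1"
  'c' x 2 => "c2"
  'b' x 1 => "b1"
  'c' x 1 => "c1"
  'a' x 1 => "a1"
Compressed: "c1b1c2b1c1a1"
Compressed length: 12

12


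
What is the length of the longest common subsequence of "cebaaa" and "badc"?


LCS of "cebaaa" and "badc"
DP table:
           b    a    d    c
      0    0    0    0    0
  c   0    0    0    0    1
  e   0    0    0    0    1
  b   0    1    1    1    1
  a   0    1    2    2    2
  a   0    1    2    2    2
  a   0    1    2    2    2
LCS length = dp[6][4] = 2

2


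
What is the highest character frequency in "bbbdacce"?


Input: bbbdacce
Character counts:
  'a': 1
  'b': 3
  'c': 2
  'd': 1
  'e': 1
Maximum frequency: 3

3


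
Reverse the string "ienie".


Input: ienie
Reading characters right to left:
  Position 4: 'e'
  Position 3: 'i'
  Position 2: 'n'
  Position 1: 'e'
  Position 0: 'i'
Reversed: einei

einei


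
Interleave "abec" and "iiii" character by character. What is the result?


Interleaving "abec" and "iiii":
  Position 0: 'a' from first, 'i' from second => "ai"
  Position 1: 'b' from first, 'i' from second => "bi"
  Position 2: 'e' from first, 'i' from second => "ei"
  Position 3: 'c' from first, 'i' from second => "ci"
Result: aibieici

aibieici


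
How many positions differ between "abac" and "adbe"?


Comparing "abac" and "adbe" position by position:
  Position 0: 'a' vs 'a' => same
  Position 1: 'b' vs 'd' => DIFFER
  Position 2: 'a' vs 'b' => DIFFER
  Position 3: 'c' vs 'e' => DIFFER
Positions that differ: 3

3


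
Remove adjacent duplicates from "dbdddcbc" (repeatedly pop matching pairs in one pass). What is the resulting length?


Input: dbdddcbc
Stack-based adjacent duplicate removal:
  Read 'd': push. Stack: d
  Read 'b': push. Stack: db
  Read 'd': push. Stack: dbd
  Read 'd': matches stack top 'd' => pop. Stack: db
  Read 'd': push. Stack: dbd
  Read 'c': push. Stack: dbdc
  Read 'b': push. Stack: dbdcb
  Read 'c': push. Stack: dbdcbc
Final stack: "dbdcbc" (length 6)

6


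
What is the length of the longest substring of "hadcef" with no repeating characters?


Input: "hadcef"
Sliding window (track last position of each char):
  Position 0 ('h'): window [0,0] length 1 -- new best
  Position 1 ('a'): window [0,1] length 2 -- new best
  Position 2 ('d'): window [0,2] length 3 -- new best
  Position 3 ('c'): window [0,3] length 4 -- new best
  Position 4 ('e'): window [0,4] length 5 -- new best
  Position 5 ('f'): window [0,5] length 6 -- new best
Longest substring with no repeats: "hadcef" with length 6

6


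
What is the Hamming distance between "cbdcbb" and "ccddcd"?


Comparing "cbdcbb" and "ccddcd" position by position:
  Position 0: 'c' vs 'c' => same
  Position 1: 'b' vs 'c' => differ
  Position 2: 'd' vs 'd' => same
  Position 3: 'c' vs 'd' => differ
  Position 4: 'b' vs 'c' => differ
  Position 5: 'b' vs 'd' => differ
Total differences (Hamming distance): 4

4


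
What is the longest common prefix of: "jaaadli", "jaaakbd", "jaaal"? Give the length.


Words: jaaadli, jaaakbd, jaaal
  Position 0: all 'j' => match
  Position 1: all 'a' => match
  Position 2: all 'a' => match
  Position 3: all 'a' => match
  Position 4: ('d', 'k', 'l') => mismatch, stop
LCP = "jaaa" (length 4)

4


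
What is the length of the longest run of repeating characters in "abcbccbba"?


Input: "abcbccbba"
Scanning for longest run:
  Position 1 ('b'): new char, reset run to 1
  Position 2 ('c'): new char, reset run to 1
  Position 3 ('b'): new char, reset run to 1
  Position 4 ('c'): new char, reset run to 1
  Position 5 ('c'): continues run of 'c', length=2
  Position 6 ('b'): new char, reset run to 1
  Position 7 ('b'): continues run of 'b', length=2
  Position 8 ('a'): new char, reset run to 1
Longest run: 'c' with length 2

2


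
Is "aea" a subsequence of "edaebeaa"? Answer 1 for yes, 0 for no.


Check if "aea" is a subsequence of "edaebeaa"
Greedy scan:
  Position 0 ('e'): no match needed
  Position 1 ('d'): no match needed
  Position 2 ('a'): matches sub[0] = 'a'
  Position 3 ('e'): matches sub[1] = 'e'
  Position 4 ('b'): no match needed
  Position 5 ('e'): no match needed
  Position 6 ('a'): matches sub[2] = 'a'
  Position 7 ('a'): no match needed
All 3 characters matched => is a subsequence

1


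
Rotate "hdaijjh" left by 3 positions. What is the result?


Input: "hdaijjh", rotate left by 3
First 3 characters: "hda"
Remaining characters: "ijjh"
Concatenate remaining + first: "ijjh" + "hda" = "ijjhhda"

ijjhhda


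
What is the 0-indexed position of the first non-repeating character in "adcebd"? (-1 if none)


Input: adcebd
Character frequencies:
  'a': 1
  'b': 1
  'c': 1
  'd': 2
  'e': 1
Scanning left to right for freq == 1:
  Position 0 ('a'): unique! => answer = 0

0


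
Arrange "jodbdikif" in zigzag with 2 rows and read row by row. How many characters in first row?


Zigzag "jodbdikif" into 2 rows:
Placing characters:
  'j' => row 0
  'o' => row 1
  'd' => row 0
  'b' => row 1
  'd' => row 0
  'i' => row 1
  'k' => row 0
  'i' => row 1
  'f' => row 0
Rows:
  Row 0: "jddkf"
  Row 1: "obii"
First row length: 5

5


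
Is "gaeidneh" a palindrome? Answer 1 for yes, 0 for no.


Input: gaeidneh
Reversed: hendieag
  Compare pos 0 ('g') with pos 7 ('h'): MISMATCH
  Compare pos 1 ('a') with pos 6 ('e'): MISMATCH
  Compare pos 2 ('e') with pos 5 ('n'): MISMATCH
  Compare pos 3 ('i') with pos 4 ('d'): MISMATCH
Result: not a palindrome

0


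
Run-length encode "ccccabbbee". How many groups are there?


Input: ccccabbbee
Scanning for consecutive runs:
  Group 1: 'c' x 4 (positions 0-3)
  Group 2: 'a' x 1 (positions 4-4)
  Group 3: 'b' x 3 (positions 5-7)
  Group 4: 'e' x 2 (positions 8-9)
Total groups: 4

4


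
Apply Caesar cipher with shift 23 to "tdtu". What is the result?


Caesar cipher: shift "tdtu" by 23
  't' (pos 19) + 23 = pos 16 = 'q'
  'd' (pos 3) + 23 = pos 0 = 'a'
  't' (pos 19) + 23 = pos 16 = 'q'
  'u' (pos 20) + 23 = pos 17 = 'r'
Result: qaqr

qaqr


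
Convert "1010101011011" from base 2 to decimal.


Input: "1010101011011" in base 2
Positional expansion:
  Digit '1' (value 1) x 2^12 = 4096
  Digit '0' (value 0) x 2^11 = 0
  Digit '1' (value 1) x 2^10 = 1024
  Digit '0' (value 0) x 2^9 = 0
  Digit '1' (value 1) x 2^8 = 256
  Digit '0' (value 0) x 2^7 = 0
  Digit '1' (value 1) x 2^6 = 64
  Digit '0' (value 0) x 2^5 = 0
  Digit '1' (value 1) x 2^4 = 16
  Digit '1' (value 1) x 2^3 = 8
  Digit '0' (value 0) x 2^2 = 0
  Digit '1' (value 1) x 2^1 = 2
  Digit '1' (value 1) x 2^0 = 1
Sum = 5467

5467


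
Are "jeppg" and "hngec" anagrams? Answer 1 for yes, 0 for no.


Strings: "jeppg", "hngec"
Sorted first:  egjpp
Sorted second: ceghn
Differ at position 0: 'e' vs 'c' => not anagrams

0


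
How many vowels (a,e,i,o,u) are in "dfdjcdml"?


Input: dfdjcdml
Checking each character:
  'd' at position 0: consonant
  'f' at position 1: consonant
  'd' at position 2: consonant
  'j' at position 3: consonant
  'c' at position 4: consonant
  'd' at position 5: consonant
  'm' at position 6: consonant
  'l' at position 7: consonant
Total vowels: 0

0


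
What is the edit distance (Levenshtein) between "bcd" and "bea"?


Computing edit distance: "bcd" -> "bea"
DP table:
           b    e    a
      0    1    2    3
  b   1    0    1    2
  c   2    1    1    2
  d   3    2    2    2
Edit distance = dp[3][3] = 2

2


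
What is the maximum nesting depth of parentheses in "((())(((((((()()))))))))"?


Input: "((())(((((((()()))))))))"
Tracking depth:
  Position 0 '(': depth becomes 1
  Position 1 '(': depth becomes 2
  Position 2 '(': depth becomes 3
  Position 3 ')': depth becomes 2
  Position 4 ')': depth becomes 1
  Position 5 '(': depth becomes 2
  Position 6 '(': depth becomes 3
  Position 7 '(': depth becomes 4
  Position 8 '(': depth becomes 5
  Position 9 '(': depth becomes 6
  Position 10 '(': depth becomes 7
  Position 11 '(': depth becomes 8
  Position 12 '(': depth becomes 9
  Position 13 ')': depth becomes 8
  Position 14 '(': depth becomes 9
  Position 15 ')': depth becomes 8
  Position 16 ')': depth becomes 7
  Position 17 ')': depth becomes 6
  Position 18 ')': depth becomes 5
  Position 19 ')': depth becomes 4
  Position 20 ')': depth becomes 3
  Position 21 ')': depth becomes 2
  Position 22 ')': depth becomes 1
  Position 23 ')': depth becomes 0
Maximum depth reached: 9

9


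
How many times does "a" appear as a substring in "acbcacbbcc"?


Searching for "a" in "acbcacbbcc"
Scanning each position:
  Position 0: "a" => MATCH
  Position 1: "c" => no
  Position 2: "b" => no
  Position 3: "c" => no
  Position 4: "a" => MATCH
  Position 5: "c" => no
  Position 6: "b" => no
  Position 7: "b" => no
  Position 8: "c" => no
  Position 9: "c" => no
Total occurrences: 2

2


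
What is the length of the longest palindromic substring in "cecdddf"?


Input: "cecdddf"
Checking substrings for palindromes:
  [0:3] "cec" (len 3) => palindrome
  [3:6] "ddd" (len 3) => palindrome
  [3:5] "dd" (len 2) => palindrome
  [4:6] "dd" (len 2) => palindrome
Longest palindromic substring: "cec" with length 3

3


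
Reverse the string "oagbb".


Input: oagbb
Reading characters right to left:
  Position 4: 'b'
  Position 3: 'b'
  Position 2: 'g'
  Position 1: 'a'
  Position 0: 'o'
Reversed: bbgao

bbgao


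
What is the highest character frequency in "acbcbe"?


Input: acbcbe
Character counts:
  'a': 1
  'b': 2
  'c': 2
  'e': 1
Maximum frequency: 2

2


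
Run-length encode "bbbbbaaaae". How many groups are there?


Input: bbbbbaaaae
Scanning for consecutive runs:
  Group 1: 'b' x 5 (positions 0-4)
  Group 2: 'a' x 4 (positions 5-8)
  Group 3: 'e' x 1 (positions 9-9)
Total groups: 3

3


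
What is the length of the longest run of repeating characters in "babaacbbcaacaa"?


Input: "babaacbbcaacaa"
Scanning for longest run:
  Position 1 ('a'): new char, reset run to 1
  Position 2 ('b'): new char, reset run to 1
  Position 3 ('a'): new char, reset run to 1
  Position 4 ('a'): continues run of 'a', length=2
  Position 5 ('c'): new char, reset run to 1
  Position 6 ('b'): new char, reset run to 1
  Position 7 ('b'): continues run of 'b', length=2
  Position 8 ('c'): new char, reset run to 1
  Position 9 ('a'): new char, reset run to 1
  Position 10 ('a'): continues run of 'a', length=2
  Position 11 ('c'): new char, reset run to 1
  Position 12 ('a'): new char, reset run to 1
  Position 13 ('a'): continues run of 'a', length=2
Longest run: 'a' with length 2

2


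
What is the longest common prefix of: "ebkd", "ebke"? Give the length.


Words: ebkd, ebke
  Position 0: all 'e' => match
  Position 1: all 'b' => match
  Position 2: all 'k' => match
  Position 3: ('d', 'e') => mismatch, stop
LCP = "ebk" (length 3)

3


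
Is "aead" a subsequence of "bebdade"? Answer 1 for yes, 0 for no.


Check if "aead" is a subsequence of "bebdade"
Greedy scan:
  Position 0 ('b'): no match needed
  Position 1 ('e'): no match needed
  Position 2 ('b'): no match needed
  Position 3 ('d'): no match needed
  Position 4 ('a'): matches sub[0] = 'a'
  Position 5 ('d'): no match needed
  Position 6 ('e'): matches sub[1] = 'e'
Only matched 2/4 characters => not a subsequence

0


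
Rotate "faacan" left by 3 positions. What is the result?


Input: "faacan", rotate left by 3
First 3 characters: "faa"
Remaining characters: "can"
Concatenate remaining + first: "can" + "faa" = "canfaa"

canfaa


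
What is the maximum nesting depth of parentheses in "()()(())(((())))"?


Input: "()()(())(((())))"
Tracking depth:
  Position 0 '(': depth becomes 1
  Position 1 ')': depth becomes 0
  Position 2 '(': depth becomes 1
  Position 3 ')': depth becomes 0
  Position 4 '(': depth becomes 1
  Position 5 '(': depth becomes 2
  Position 6 ')': depth becomes 1
  Position 7 ')': depth becomes 0
  Position 8 '(': depth becomes 1
  Position 9 '(': depth becomes 2
  Position 10 '(': depth becomes 3
  Position 11 '(': depth becomes 4
  Position 12 ')': depth becomes 3
  Position 13 ')': depth becomes 2
  Position 14 ')': depth becomes 1
  Position 15 ')': depth becomes 0
Maximum depth reached: 4

4


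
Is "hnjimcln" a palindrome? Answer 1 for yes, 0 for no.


Input: hnjimcln
Reversed: nlcmijnh
  Compare pos 0 ('h') with pos 7 ('n'): MISMATCH
  Compare pos 1 ('n') with pos 6 ('l'): MISMATCH
  Compare pos 2 ('j') with pos 5 ('c'): MISMATCH
  Compare pos 3 ('i') with pos 4 ('m'): MISMATCH
Result: not a palindrome

0


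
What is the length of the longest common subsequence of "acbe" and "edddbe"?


LCS of "acbe" and "edddbe"
DP table:
           e    d    d    d    b    e
      0    0    0    0    0    0    0
  a   0    0    0    0    0    0    0
  c   0    0    0    0    0    0    0
  b   0    0    0    0    0    1    1
  e   0    1    1    1    1    1    2
LCS length = dp[4][6] = 2

2


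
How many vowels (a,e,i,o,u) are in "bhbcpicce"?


Input: bhbcpicce
Checking each character:
  'b' at position 0: consonant
  'h' at position 1: consonant
  'b' at position 2: consonant
  'c' at position 3: consonant
  'p' at position 4: consonant
  'i' at position 5: vowel (running total: 1)
  'c' at position 6: consonant
  'c' at position 7: consonant
  'e' at position 8: vowel (running total: 2)
Total vowels: 2

2


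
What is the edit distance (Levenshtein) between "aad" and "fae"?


Computing edit distance: "aad" -> "fae"
DP table:
           f    a    e
      0    1    2    3
  a   1    1    1    2
  a   2    2    1    2
  d   3    3    2    2
Edit distance = dp[3][3] = 2

2


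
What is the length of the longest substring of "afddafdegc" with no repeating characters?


Input: "afddafdegc"
Sliding window (track last position of each char):
  Position 0 ('a'): window [0,0] length 1 -- new best
  Position 1 ('f'): window [0,1] length 2 -- new best
  Position 2 ('d'): window [0,2] length 3 -- new best
  Position 3 ('d'): repeat (last at 2), move window start to 3
  Position 3 ('d'): window [3,3] length 1
  Position 4 ('a'): window [3,4] length 2
  Position 5 ('f'): window [3,5] length 3
  Position 6 ('d'): repeat (last at 3), move window start to 4
  Position 6 ('d'): window [4,6] length 3
  Position 7 ('e'): window [4,7] length 4 -- new best
  Position 8 ('g'): window [4,8] length 5 -- new best
  Position 9 ('c'): window [4,9] length 6 -- new best
Longest substring with no repeats: "afdegc" with length 6

6


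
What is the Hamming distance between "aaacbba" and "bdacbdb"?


Comparing "aaacbba" and "bdacbdb" position by position:
  Position 0: 'a' vs 'b' => differ
  Position 1: 'a' vs 'd' => differ
  Position 2: 'a' vs 'a' => same
  Position 3: 'c' vs 'c' => same
  Position 4: 'b' vs 'b' => same
  Position 5: 'b' vs 'd' => differ
  Position 6: 'a' vs 'b' => differ
Total differences (Hamming distance): 4

4


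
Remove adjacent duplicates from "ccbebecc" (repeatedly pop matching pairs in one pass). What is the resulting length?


Input: ccbebecc
Stack-based adjacent duplicate removal:
  Read 'c': push. Stack: c
  Read 'c': matches stack top 'c' => pop. Stack: (empty)
  Read 'b': push. Stack: b
  Read 'e': push. Stack: be
  Read 'b': push. Stack: beb
  Read 'e': push. Stack: bebe
  Read 'c': push. Stack: bebec
  Read 'c': matches stack top 'c' => pop. Stack: bebe
Final stack: "bebe" (length 4)

4


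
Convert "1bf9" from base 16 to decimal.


Input: "1bf9" in base 16
Positional expansion:
  Digit '1' (value 1) x 16^3 = 4096
  Digit 'b' (value 11) x 16^2 = 2816
  Digit 'f' (value 15) x 16^1 = 240
  Digit '9' (value 9) x 16^0 = 9
Sum = 7161

7161


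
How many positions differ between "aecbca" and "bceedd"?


Comparing "aecbca" and "bceedd" position by position:
  Position 0: 'a' vs 'b' => DIFFER
  Position 1: 'e' vs 'c' => DIFFER
  Position 2: 'c' vs 'e' => DIFFER
  Position 3: 'b' vs 'e' => DIFFER
  Position 4: 'c' vs 'd' => DIFFER
  Position 5: 'a' vs 'd' => DIFFER
Positions that differ: 6

6


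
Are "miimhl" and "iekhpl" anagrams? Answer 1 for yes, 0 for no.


Strings: "miimhl", "iekhpl"
Sorted first:  hiilmm
Sorted second: ehiklp
Differ at position 0: 'h' vs 'e' => not anagrams

0


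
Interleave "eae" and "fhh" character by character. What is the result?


Interleaving "eae" and "fhh":
  Position 0: 'e' from first, 'f' from second => "ef"
  Position 1: 'a' from first, 'h' from second => "ah"
  Position 2: 'e' from first, 'h' from second => "eh"
Result: efaheh

efaheh


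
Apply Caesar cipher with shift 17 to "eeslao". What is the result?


Caesar cipher: shift "eeslao" by 17
  'e' (pos 4) + 17 = pos 21 = 'v'
  'e' (pos 4) + 17 = pos 21 = 'v'
  's' (pos 18) + 17 = pos 9 = 'j'
  'l' (pos 11) + 17 = pos 2 = 'c'
  'a' (pos 0) + 17 = pos 17 = 'r'
  'o' (pos 14) + 17 = pos 5 = 'f'
Result: vvjcrf

vvjcrf


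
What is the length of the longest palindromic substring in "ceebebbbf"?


Input: "ceebebbbf"
Checking substrings for palindromes:
  [2:5] "ebe" (len 3) => palindrome
  [3:6] "beb" (len 3) => palindrome
  [5:8] "bbb" (len 3) => palindrome
  [1:3] "ee" (len 2) => palindrome
  [5:7] "bb" (len 2) => palindrome
  [6:8] "bb" (len 2) => palindrome
Longest palindromic substring: "ebe" with length 3

3


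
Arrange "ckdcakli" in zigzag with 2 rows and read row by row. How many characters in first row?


Zigzag "ckdcakli" into 2 rows:
Placing characters:
  'c' => row 0
  'k' => row 1
  'd' => row 0
  'c' => row 1
  'a' => row 0
  'k' => row 1
  'l' => row 0
  'i' => row 1
Rows:
  Row 0: "cdal"
  Row 1: "kcki"
First row length: 4

4


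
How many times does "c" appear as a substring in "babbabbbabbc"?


Searching for "c" in "babbabbbabbc"
Scanning each position:
  Position 0: "b" => no
  Position 1: "a" => no
  Position 2: "b" => no
  Position 3: "b" => no
  Position 4: "a" => no
  Position 5: "b" => no
  Position 6: "b" => no
  Position 7: "b" => no
  Position 8: "a" => no
  Position 9: "b" => no
  Position 10: "b" => no
  Position 11: "c" => MATCH
Total occurrences: 1

1


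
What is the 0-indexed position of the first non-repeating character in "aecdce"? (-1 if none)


Input: aecdce
Character frequencies:
  'a': 1
  'c': 2
  'd': 1
  'e': 2
Scanning left to right for freq == 1:
  Position 0 ('a'): unique! => answer = 0

0


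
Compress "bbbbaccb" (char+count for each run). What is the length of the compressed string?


Input: bbbbaccb
Runs:
  'b' x 4 => "b4"
  'a' x 1 => "a1"
  'c' x 2 => "c2"
  'b' x 1 => "b1"
Compressed: "b4a1c2b1"
Compressed length: 8

8


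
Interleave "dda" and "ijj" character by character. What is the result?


Interleaving "dda" and "ijj":
  Position 0: 'd' from first, 'i' from second => "di"
  Position 1: 'd' from first, 'j' from second => "dj"
  Position 2: 'a' from first, 'j' from second => "aj"
Result: didjaj

didjaj


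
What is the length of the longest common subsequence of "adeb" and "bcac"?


LCS of "adeb" and "bcac"
DP table:
           b    c    a    c
      0    0    0    0    0
  a   0    0    0    1    1
  d   0    0    0    1    1
  e   0    0    0    1    1
  b   0    1    1    1    1
LCS length = dp[4][4] = 1

1


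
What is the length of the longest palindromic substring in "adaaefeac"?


Input: "adaaefeac"
Checking substrings for palindromes:
  [3:8] "aefea" (len 5) => palindrome
  [0:3] "ada" (len 3) => palindrome
  [4:7] "efe" (len 3) => palindrome
  [2:4] "aa" (len 2) => palindrome
Longest palindromic substring: "aefea" with length 5

5


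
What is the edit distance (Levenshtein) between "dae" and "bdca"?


Computing edit distance: "dae" -> "bdca"
DP table:
           b    d    c    a
      0    1    2    3    4
  d   1    1    1    2    3
  a   2    2    2    2    2
  e   3    3    3    3    3
Edit distance = dp[3][4] = 3

3


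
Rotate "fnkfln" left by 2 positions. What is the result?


Input: "fnkfln", rotate left by 2
First 2 characters: "fn"
Remaining characters: "kfln"
Concatenate remaining + first: "kfln" + "fn" = "kflnfn"

kflnfn


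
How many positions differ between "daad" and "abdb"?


Comparing "daad" and "abdb" position by position:
  Position 0: 'd' vs 'a' => DIFFER
  Position 1: 'a' vs 'b' => DIFFER
  Position 2: 'a' vs 'd' => DIFFER
  Position 3: 'd' vs 'b' => DIFFER
Positions that differ: 4

4


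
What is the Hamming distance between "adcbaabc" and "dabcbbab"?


Comparing "adcbaabc" and "dabcbbab" position by position:
  Position 0: 'a' vs 'd' => differ
  Position 1: 'd' vs 'a' => differ
  Position 2: 'c' vs 'b' => differ
  Position 3: 'b' vs 'c' => differ
  Position 4: 'a' vs 'b' => differ
  Position 5: 'a' vs 'b' => differ
  Position 6: 'b' vs 'a' => differ
  Position 7: 'c' vs 'b' => differ
Total differences (Hamming distance): 8

8


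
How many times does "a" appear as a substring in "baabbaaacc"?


Searching for "a" in "baabbaaacc"
Scanning each position:
  Position 0: "b" => no
  Position 1: "a" => MATCH
  Position 2: "a" => MATCH
  Position 3: "b" => no
  Position 4: "b" => no
  Position 5: "a" => MATCH
  Position 6: "a" => MATCH
  Position 7: "a" => MATCH
  Position 8: "c" => no
  Position 9: "c" => no
Total occurrences: 5

5


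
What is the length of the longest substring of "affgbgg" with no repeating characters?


Input: "affgbgg"
Sliding window (track last position of each char):
  Position 0 ('a'): window [0,0] length 1 -- new best
  Position 1 ('f'): window [0,1] length 2 -- new best
  Position 2 ('f'): repeat (last at 1), move window start to 2
  Position 2 ('f'): window [2,2] length 1
  Position 3 ('g'): window [2,3] length 2
  Position 4 ('b'): window [2,4] length 3 -- new best
  Position 5 ('g'): repeat (last at 3), move window start to 4
  Position 5 ('g'): window [4,5] length 2
  Position 6 ('g'): repeat (last at 5), move window start to 6
  Position 6 ('g'): window [6,6] length 1
Longest substring with no repeats: "fgb" with length 3

3


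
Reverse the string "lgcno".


Input: lgcno
Reading characters right to left:
  Position 4: 'o'
  Position 3: 'n'
  Position 2: 'c'
  Position 1: 'g'
  Position 0: 'l'
Reversed: oncgl

oncgl


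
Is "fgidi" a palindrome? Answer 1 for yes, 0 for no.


Input: fgidi
Reversed: idigf
  Compare pos 0 ('f') with pos 4 ('i'): MISMATCH
  Compare pos 1 ('g') with pos 3 ('d'): MISMATCH
Result: not a palindrome

0


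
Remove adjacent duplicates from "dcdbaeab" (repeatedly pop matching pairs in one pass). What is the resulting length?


Input: dcdbaeab
Stack-based adjacent duplicate removal:
  Read 'd': push. Stack: d
  Read 'c': push. Stack: dc
  Read 'd': push. Stack: dcd
  Read 'b': push. Stack: dcdb
  Read 'a': push. Stack: dcdba
  Read 'e': push. Stack: dcdbae
  Read 'a': push. Stack: dcdbaea
  Read 'b': push. Stack: dcdbaeab
Final stack: "dcdbaeab" (length 8)

8


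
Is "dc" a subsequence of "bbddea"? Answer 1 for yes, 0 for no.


Check if "dc" is a subsequence of "bbddea"
Greedy scan:
  Position 0 ('b'): no match needed
  Position 1 ('b'): no match needed
  Position 2 ('d'): matches sub[0] = 'd'
  Position 3 ('d'): no match needed
  Position 4 ('e'): no match needed
  Position 5 ('a'): no match needed
Only matched 1/2 characters => not a subsequence

0


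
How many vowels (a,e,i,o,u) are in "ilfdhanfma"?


Input: ilfdhanfma
Checking each character:
  'i' at position 0: vowel (running total: 1)
  'l' at position 1: consonant
  'f' at position 2: consonant
  'd' at position 3: consonant
  'h' at position 4: consonant
  'a' at position 5: vowel (running total: 2)
  'n' at position 6: consonant
  'f' at position 7: consonant
  'm' at position 8: consonant
  'a' at position 9: vowel (running total: 3)
Total vowels: 3

3


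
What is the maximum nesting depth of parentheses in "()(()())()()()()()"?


Input: "()(()())()()()()()"
Tracking depth:
  Position 0 '(': depth becomes 1
  Position 1 ')': depth becomes 0
  Position 2 '(': depth becomes 1
  Position 3 '(': depth becomes 2
  Position 4 ')': depth becomes 1
  Position 5 '(': depth becomes 2
  Position 6 ')': depth becomes 1
  Position 7 ')': depth becomes 0
  Position 8 '(': depth becomes 1
  Position 9 ')': depth becomes 0
  Position 10 '(': depth becomes 1
  Position 11 ')': depth becomes 0
  Position 12 '(': depth becomes 1
  Position 13 ')': depth becomes 0
  Position 14 '(': depth becomes 1
  Position 15 ')': depth becomes 0
  Position 16 '(': depth becomes 1
  Position 17 ')': depth becomes 0
Maximum depth reached: 2

2


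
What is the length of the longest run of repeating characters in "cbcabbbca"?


Input: "cbcabbbca"
Scanning for longest run:
  Position 1 ('b'): new char, reset run to 1
  Position 2 ('c'): new char, reset run to 1
  Position 3 ('a'): new char, reset run to 1
  Position 4 ('b'): new char, reset run to 1
  Position 5 ('b'): continues run of 'b', length=2
  Position 6 ('b'): continues run of 'b', length=3
  Position 7 ('c'): new char, reset run to 1
  Position 8 ('a'): new char, reset run to 1
Longest run: 'b' with length 3

3


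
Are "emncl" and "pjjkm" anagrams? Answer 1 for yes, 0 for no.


Strings: "emncl", "pjjkm"
Sorted first:  celmn
Sorted second: jjkmp
Differ at position 0: 'c' vs 'j' => not anagrams

0


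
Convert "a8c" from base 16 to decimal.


Input: "a8c" in base 16
Positional expansion:
  Digit 'a' (value 10) x 16^2 = 2560
  Digit '8' (value 8) x 16^1 = 128
  Digit 'c' (value 12) x 16^0 = 12
Sum = 2700

2700


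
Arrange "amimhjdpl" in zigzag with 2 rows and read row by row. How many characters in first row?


Zigzag "amimhjdpl" into 2 rows:
Placing characters:
  'a' => row 0
  'm' => row 1
  'i' => row 0
  'm' => row 1
  'h' => row 0
  'j' => row 1
  'd' => row 0
  'p' => row 1
  'l' => row 0
Rows:
  Row 0: "aihdl"
  Row 1: "mmjp"
First row length: 5

5


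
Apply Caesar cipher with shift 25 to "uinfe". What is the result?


Caesar cipher: shift "uinfe" by 25
  'u' (pos 20) + 25 = pos 19 = 't'
  'i' (pos 8) + 25 = pos 7 = 'h'
  'n' (pos 13) + 25 = pos 12 = 'm'
  'f' (pos 5) + 25 = pos 4 = 'e'
  'e' (pos 4) + 25 = pos 3 = 'd'
Result: thmed

thmed


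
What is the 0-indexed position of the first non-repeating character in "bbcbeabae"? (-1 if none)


Input: bbcbeabae
Character frequencies:
  'a': 2
  'b': 4
  'c': 1
  'e': 2
Scanning left to right for freq == 1:
  Position 0 ('b'): freq=4, skip
  Position 1 ('b'): freq=4, skip
  Position 2 ('c'): unique! => answer = 2

2


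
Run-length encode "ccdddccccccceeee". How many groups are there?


Input: ccdddccccccceeee
Scanning for consecutive runs:
  Group 1: 'c' x 2 (positions 0-1)
  Group 2: 'd' x 3 (positions 2-4)
  Group 3: 'c' x 7 (positions 5-11)
  Group 4: 'e' x 4 (positions 12-15)
Total groups: 4

4


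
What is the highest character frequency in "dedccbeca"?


Input: dedccbeca
Character counts:
  'a': 1
  'b': 1
  'c': 3
  'd': 2
  'e': 2
Maximum frequency: 3

3


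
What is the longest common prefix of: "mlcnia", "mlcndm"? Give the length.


Words: mlcnia, mlcndm
  Position 0: all 'm' => match
  Position 1: all 'l' => match
  Position 2: all 'c' => match
  Position 3: all 'n' => match
  Position 4: ('i', 'd') => mismatch, stop
LCP = "mlcn" (length 4)

4


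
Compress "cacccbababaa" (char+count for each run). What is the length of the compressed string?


Input: cacccbababaa
Runs:
  'c' x 1 => "c1"
  'a' x 1 => "a1"
  'c' x 3 => "c3"
  'b' x 1 => "b1"
  'a' x 1 => "a1"
  'b' x 1 => "b1"
  'a' x 1 => "a1"
  'b' x 1 => "b1"
  'a' x 2 => "a2"
Compressed: "c1a1c3b1a1b1a1b1a2"
Compressed length: 18

18


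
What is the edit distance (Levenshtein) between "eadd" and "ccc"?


Computing edit distance: "eadd" -> "ccc"
DP table:
           c    c    c
      0    1    2    3
  e   1    1    2    3
  a   2    2    2    3
  d   3    3    3    3
  d   4    4    4    4
Edit distance = dp[4][3] = 4

4


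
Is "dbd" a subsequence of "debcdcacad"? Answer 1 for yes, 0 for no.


Check if "dbd" is a subsequence of "debcdcacad"
Greedy scan:
  Position 0 ('d'): matches sub[0] = 'd'
  Position 1 ('e'): no match needed
  Position 2 ('b'): matches sub[1] = 'b'
  Position 3 ('c'): no match needed
  Position 4 ('d'): matches sub[2] = 'd'
  Position 5 ('c'): no match needed
  Position 6 ('a'): no match needed
  Position 7 ('c'): no match needed
  Position 8 ('a'): no match needed
  Position 9 ('d'): no match needed
All 3 characters matched => is a subsequence

1


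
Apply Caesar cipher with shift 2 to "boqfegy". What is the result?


Caesar cipher: shift "boqfegy" by 2
  'b' (pos 1) + 2 = pos 3 = 'd'
  'o' (pos 14) + 2 = pos 16 = 'q'
  'q' (pos 16) + 2 = pos 18 = 's'
  'f' (pos 5) + 2 = pos 7 = 'h'
  'e' (pos 4) + 2 = pos 6 = 'g'
  'g' (pos 6) + 2 = pos 8 = 'i'
  'y' (pos 24) + 2 = pos 0 = 'a'
Result: dqshgia

dqshgia


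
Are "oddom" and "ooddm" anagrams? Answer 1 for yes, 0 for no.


Strings: "oddom", "ooddm"
Sorted first:  ddmoo
Sorted second: ddmoo
Sorted forms match => anagrams

1


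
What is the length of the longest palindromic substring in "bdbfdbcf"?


Input: "bdbfdbcf"
Checking substrings for palindromes:
  [0:3] "bdb" (len 3) => palindrome
Longest palindromic substring: "bdb" with length 3

3


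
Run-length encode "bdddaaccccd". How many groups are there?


Input: bdddaaccccd
Scanning for consecutive runs:
  Group 1: 'b' x 1 (positions 0-0)
  Group 2: 'd' x 3 (positions 1-3)
  Group 3: 'a' x 2 (positions 4-5)
  Group 4: 'c' x 4 (positions 6-9)
  Group 5: 'd' x 1 (positions 10-10)
Total groups: 5

5


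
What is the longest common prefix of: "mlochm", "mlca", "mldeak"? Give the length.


Words: mlochm, mlca, mldeak
  Position 0: all 'm' => match
  Position 1: all 'l' => match
  Position 2: ('o', 'c', 'd') => mismatch, stop
LCP = "ml" (length 2)

2


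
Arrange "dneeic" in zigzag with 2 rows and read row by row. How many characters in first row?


Zigzag "dneeic" into 2 rows:
Placing characters:
  'd' => row 0
  'n' => row 1
  'e' => row 0
  'e' => row 1
  'i' => row 0
  'c' => row 1
Rows:
  Row 0: "dei"
  Row 1: "nec"
First row length: 3

3


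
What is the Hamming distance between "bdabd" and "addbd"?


Comparing "bdabd" and "addbd" position by position:
  Position 0: 'b' vs 'a' => differ
  Position 1: 'd' vs 'd' => same
  Position 2: 'a' vs 'd' => differ
  Position 3: 'b' vs 'b' => same
  Position 4: 'd' vs 'd' => same
Total differences (Hamming distance): 2

2


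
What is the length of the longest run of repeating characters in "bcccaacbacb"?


Input: "bcccaacbacb"
Scanning for longest run:
  Position 1 ('c'): new char, reset run to 1
  Position 2 ('c'): continues run of 'c', length=2
  Position 3 ('c'): continues run of 'c', length=3
  Position 4 ('a'): new char, reset run to 1
  Position 5 ('a'): continues run of 'a', length=2
  Position 6 ('c'): new char, reset run to 1
  Position 7 ('b'): new char, reset run to 1
  Position 8 ('a'): new char, reset run to 1
  Position 9 ('c'): new char, reset run to 1
  Position 10 ('b'): new char, reset run to 1
Longest run: 'c' with length 3

3


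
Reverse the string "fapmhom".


Input: fapmhom
Reading characters right to left:
  Position 6: 'm'
  Position 5: 'o'
  Position 4: 'h'
  Position 3: 'm'
  Position 2: 'p'
  Position 1: 'a'
  Position 0: 'f'
Reversed: mohmpaf

mohmpaf


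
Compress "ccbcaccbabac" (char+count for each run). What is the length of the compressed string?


Input: ccbcaccbabac
Runs:
  'c' x 2 => "c2"
  'b' x 1 => "b1"
  'c' x 1 => "c1"
  'a' x 1 => "a1"
  'c' x 2 => "c2"
  'b' x 1 => "b1"
  'a' x 1 => "a1"
  'b' x 1 => "b1"
  'a' x 1 => "a1"
  'c' x 1 => "c1"
Compressed: "c2b1c1a1c2b1a1b1a1c1"
Compressed length: 20

20


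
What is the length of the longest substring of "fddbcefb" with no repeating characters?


Input: "fddbcefb"
Sliding window (track last position of each char):
  Position 0 ('f'): window [0,0] length 1 -- new best
  Position 1 ('d'): window [0,1] length 2 -- new best
  Position 2 ('d'): repeat (last at 1), move window start to 2
  Position 2 ('d'): window [2,2] length 1
  Position 3 ('b'): window [2,3] length 2
  Position 4 ('c'): window [2,4] length 3 -- new best
  Position 5 ('e'): window [2,5] length 4 -- new best
  Position 6 ('f'): window [2,6] length 5 -- new best
  Position 7 ('b'): repeat (last at 3), move window start to 4
  Position 7 ('b'): window [4,7] length 4
Longest substring with no repeats: "dbcef" with length 5

5


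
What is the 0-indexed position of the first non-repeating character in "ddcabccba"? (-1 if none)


Input: ddcabccba
Character frequencies:
  'a': 2
  'b': 2
  'c': 3
  'd': 2
Scanning left to right for freq == 1:
  Position 0 ('d'): freq=2, skip
  Position 1 ('d'): freq=2, skip
  Position 2 ('c'): freq=3, skip
  Position 3 ('a'): freq=2, skip
  Position 4 ('b'): freq=2, skip
  Position 5 ('c'): freq=3, skip
  Position 6 ('c'): freq=3, skip
  Position 7 ('b'): freq=2, skip
  Position 8 ('a'): freq=2, skip
  No unique character found => answer = -1

-1


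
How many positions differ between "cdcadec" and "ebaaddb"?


Comparing "cdcadec" and "ebaaddb" position by position:
  Position 0: 'c' vs 'e' => DIFFER
  Position 1: 'd' vs 'b' => DIFFER
  Position 2: 'c' vs 'a' => DIFFER
  Position 3: 'a' vs 'a' => same
  Position 4: 'd' vs 'd' => same
  Position 5: 'e' vs 'd' => DIFFER
  Position 6: 'c' vs 'b' => DIFFER
Positions that differ: 5

5


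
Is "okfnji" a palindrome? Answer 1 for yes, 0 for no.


Input: okfnji
Reversed: ijnfko
  Compare pos 0 ('o') with pos 5 ('i'): MISMATCH
  Compare pos 1 ('k') with pos 4 ('j'): MISMATCH
  Compare pos 2 ('f') with pos 3 ('n'): MISMATCH
Result: not a palindrome

0


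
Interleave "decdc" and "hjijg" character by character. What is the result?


Interleaving "decdc" and "hjijg":
  Position 0: 'd' from first, 'h' from second => "dh"
  Position 1: 'e' from first, 'j' from second => "ej"
  Position 2: 'c' from first, 'i' from second => "ci"
  Position 3: 'd' from first, 'j' from second => "dj"
  Position 4: 'c' from first, 'g' from second => "cg"
Result: dhejcidjcg

dhejcidjcg


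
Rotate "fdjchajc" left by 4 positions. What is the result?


Input: "fdjchajc", rotate left by 4
First 4 characters: "fdjc"
Remaining characters: "hajc"
Concatenate remaining + first: "hajc" + "fdjc" = "hajcfdjc"

hajcfdjc


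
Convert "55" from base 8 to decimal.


Input: "55" in base 8
Positional expansion:
  Digit '5' (value 5) x 8^1 = 40
  Digit '5' (value 5) x 8^0 = 5
Sum = 45

45


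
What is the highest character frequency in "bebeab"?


Input: bebeab
Character counts:
  'a': 1
  'b': 3
  'e': 2
Maximum frequency: 3

3


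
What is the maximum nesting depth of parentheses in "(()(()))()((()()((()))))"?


Input: "(()(()))()((()()((()))))"
Tracking depth:
  Position 0 '(': depth becomes 1
  Position 1 '(': depth becomes 2
  Position 2 ')': depth becomes 1
  Position 3 '(': depth becomes 2
  Position 4 '(': depth becomes 3
  Position 5 ')': depth becomes 2
  Position 6 ')': depth becomes 1
  Position 7 ')': depth becomes 0
  Position 8 '(': depth becomes 1
  Position 9 ')': depth becomes 0
  Position 10 '(': depth becomes 1
  Position 11 '(': depth becomes 2
  Position 12 '(': depth becomes 3
  Position 13 ')': depth becomes 2
  Position 14 '(': depth becomes 3
  Position 15 ')': depth becomes 2
  Position 16 '(': depth becomes 3
  Position 17 '(': depth becomes 4
  Position 18 '(': depth becomes 5
  Position 19 ')': depth becomes 4
  Position 20 ')': depth becomes 3
  Position 21 ')': depth becomes 2
  Position 22 ')': depth becomes 1
  Position 23 ')': depth becomes 0
Maximum depth reached: 5

5


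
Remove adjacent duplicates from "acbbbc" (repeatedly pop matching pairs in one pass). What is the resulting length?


Input: acbbbc
Stack-based adjacent duplicate removal:
  Read 'a': push. Stack: a
  Read 'c': push. Stack: ac
  Read 'b': push. Stack: acb
  Read 'b': matches stack top 'b' => pop. Stack: ac
  Read 'b': push. Stack: acb
  Read 'c': push. Stack: acbc
Final stack: "acbc" (length 4)

4


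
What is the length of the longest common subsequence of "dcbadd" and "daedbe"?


LCS of "dcbadd" and "daedbe"
DP table:
           d    a    e    d    b    e
      0    0    0    0    0    0    0
  d   0    1    1    1    1    1    1
  c   0    1    1    1    1    1    1
  b   0    1    1    1    1    2    2
  a   0    1    2    2    2    2    2
  d   0    1    2    2    3    3    3
  d   0    1    2    2    3    3    3
LCS length = dp[6][6] = 3

3


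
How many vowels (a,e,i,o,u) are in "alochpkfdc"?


Input: alochpkfdc
Checking each character:
  'a' at position 0: vowel (running total: 1)
  'l' at position 1: consonant
  'o' at position 2: vowel (running total: 2)
  'c' at position 3: consonant
  'h' at position 4: consonant
  'p' at position 5: consonant
  'k' at position 6: consonant
  'f' at position 7: consonant
  'd' at position 8: consonant
  'c' at position 9: consonant
Total vowels: 2

2


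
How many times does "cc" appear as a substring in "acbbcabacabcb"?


Searching for "cc" in "acbbcabacabcb"
Scanning each position:
  Position 0: "ac" => no
  Position 1: "cb" => no
  Position 2: "bb" => no
  Position 3: "bc" => no
  Position 4: "ca" => no
  Position 5: "ab" => no
  Position 6: "ba" => no
  Position 7: "ac" => no
  Position 8: "ca" => no
  Position 9: "ab" => no
  Position 10: "bc" => no
  Position 11: "cb" => no
Total occurrences: 0

0


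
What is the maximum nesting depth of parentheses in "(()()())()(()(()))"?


Input: "(()()())()(()(()))"
Tracking depth:
  Position 0 '(': depth becomes 1
  Position 1 '(': depth becomes 2
  Position 2 ')': depth becomes 1
  Position 3 '(': depth becomes 2
  Position 4 ')': depth becomes 1
  Position 5 '(': depth becomes 2
  Position 6 ')': depth becomes 1
  Position 7 ')': depth becomes 0
  Position 8 '(': depth becomes 1
  Position 9 ')': depth becomes 0
  Position 10 '(': depth becomes 1
  Position 11 '(': depth becomes 2
  Position 12 ')': depth becomes 1
  Position 13 '(': depth becomes 2
  Position 14 '(': depth becomes 3
  Position 15 ')': depth becomes 2
  Position 16 ')': depth becomes 1
  Position 17 ')': depth becomes 0
Maximum depth reached: 3

3
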